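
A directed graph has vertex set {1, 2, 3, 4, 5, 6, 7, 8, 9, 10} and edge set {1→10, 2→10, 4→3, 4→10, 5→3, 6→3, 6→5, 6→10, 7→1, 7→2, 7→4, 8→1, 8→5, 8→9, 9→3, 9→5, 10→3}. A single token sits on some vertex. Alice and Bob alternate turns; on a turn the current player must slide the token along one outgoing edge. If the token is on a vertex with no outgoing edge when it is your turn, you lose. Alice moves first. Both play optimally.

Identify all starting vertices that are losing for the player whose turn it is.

Work bottom-up. With no move the player to move loses. Otherwise the position is W if at least one move leads to an L position for the opponent, and L if every move leads to a W.
Every edge goes from a vertex to one that appears earlier in the order 3, 10, 5, 4, 6, 2, 9, 1, 7, 8, so processing vertices in that order labels each vertex after all of its successors.
3: no outgoing edge → L
10: can move to 3, which is L ⇒ W
5: can move to 3, which is L ⇒ W
4: can move to 3, which is L ⇒ W
6: can move to 3, which is L ⇒ W
2: the only move is to 10(W), a W ⇒ L
9: can move to 3, which is L ⇒ W
1: the only move is to 10(W), a W ⇒ L
7: can move to 1, which is L ⇒ W
8: can move to 1, which is L ⇒ W
Reading off the rows marked L gives the requested list; there are 3 such vertices.

1, 2, 3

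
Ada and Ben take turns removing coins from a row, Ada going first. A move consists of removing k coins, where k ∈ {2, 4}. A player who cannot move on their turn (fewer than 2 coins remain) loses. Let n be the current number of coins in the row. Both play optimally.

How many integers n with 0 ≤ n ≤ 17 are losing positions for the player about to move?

Label each position W (a win for the player to move) or L (a loss). A position with no legal move is L; any other position is W exactly when some move reaches an L, and L when every move reaches a W.
n=0: no move → L
n=1: no move → L
n=2: can move to 0, which is L ⇒ W
n=3: can move to 1, which is L ⇒ W
n=4: can move to 0, which is L ⇒ W
n=5: can move to 1, which is L ⇒ W
n=6: moves to 4(W), 2(W); every one is W ⇒ L
n=7: moves to 5(W), 3(W); every one is W ⇒ L
n=8: can move to 6, which is L ⇒ W
n=9: can move to 7, which is L ⇒ W
n=10: can move to 6, which is L ⇒ W
n=11: can move to 7, which is L ⇒ W
n=12: moves to 10(W), 8(W); every one is W ⇒ L
n=13: moves to 11(W), 9(W); every one is W ⇒ L
n=14: can move to 12, which is L ⇒ W
n=15: can move to 13, which is L ⇒ W
n=16: can move to 12, which is L ⇒ W
n=17: can move to 13, which is L ⇒ W
L entries with 0 ≤ n ≤ 17: n = 0, 1, 6, 7, 12, 13; that makes 6.

6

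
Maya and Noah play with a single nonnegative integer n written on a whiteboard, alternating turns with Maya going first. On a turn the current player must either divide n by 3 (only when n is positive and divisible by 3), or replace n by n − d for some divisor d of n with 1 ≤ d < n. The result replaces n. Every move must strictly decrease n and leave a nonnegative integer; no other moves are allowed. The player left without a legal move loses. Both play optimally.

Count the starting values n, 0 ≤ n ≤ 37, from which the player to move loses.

15

Label each position W (a win for the player to move) or L (a loss). A position with no legal move is L; any other position is W exactly when some move reaches an L, and L when every move reaches a W.
n=0: no move → L
n=1: no move → L
n=2: W (go to 1, an L position)
n=3: W (go to 1, an L position)
n=4: L (options 2(W), 3(W) are all W)
n=5: W (go to 4, an L position)
n=6: W (go to 4, an L position)
n=7: L (sole option 6(W) is W)
n=8: W (go to 4, an L position)
n=9: L (options 3(W), 6(W), 8(W) are all W)
n=10: W (go to 9, an L position)
n=11: L (sole option 10(W) is W)
n=12: W (go to 4, an L position)
n=13: L (sole option 12(W) is W)
n=14: W (go to 7, an L position)
n=15: L (options 5(W), 10(W), 12(W), 14(W) are all W)
n=16: W (go to 15, an L position)
n=17: L (sole option 16(W) is W)
n=18: W (go to 9, an L position)
n=19: L (sole option 18(W) is W)
n=20: W (go to 15, an L position)
n=21: W (go to 7, an L position)
n=22: W (go to 11, an L position)
n=23: L (sole option 22(W) is W)
n=24: W (go to 23, an L position)
n=25: L (options 20(W), 24(W) are all W)
n=26: W (go to 13, an L position)
n=27: W (go to 9, an L position)
n=28: L (options 14(W), 21(W), 24(W), 26(W), 27(W) are all W)
n=29: W (go to 28, an L position)
n=30: W (go to 15, an L position)
n=31: L (sole option 30(W) is W)
n=32: W (go to 28, an L position)
n=33: W (go to 11, an L position)
n=34: W (go to 17, an L position)
n=35: W (go to 28, an L position)
n=36: L (options 12(W), 18(W), 24(W), 27(W), 30(W), 32(W), 33(W), 34(W), 35(W) are all W)
n=37: W (go to 36, an L position)
L entries with 0 ≤ n ≤ 37: n = 0, 1, 4, 7, 9, 11, 13, 15, 17, 19, 23, 25, 28, 31, 36; that makes 15.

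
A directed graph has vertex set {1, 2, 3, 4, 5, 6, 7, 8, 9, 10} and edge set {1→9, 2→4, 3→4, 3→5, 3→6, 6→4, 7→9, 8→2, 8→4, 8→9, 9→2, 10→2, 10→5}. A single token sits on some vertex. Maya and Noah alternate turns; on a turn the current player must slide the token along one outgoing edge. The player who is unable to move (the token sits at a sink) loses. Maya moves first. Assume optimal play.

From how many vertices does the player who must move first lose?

Work bottom-up. With no move the player to move loses. Otherwise the position is W if at least one move leads to an L position for the opponent, and L if every move leads to a W.
Every edge goes from a vertex to one that appears earlier in the order 4, 5, 2, 9, 10, 7, 8, 6, 3, 1, so processing vertices in that order labels each vertex after all of its successors.
4: no outgoing edge → L
5: no outgoing edge → L
2: can move to 4, which is L ⇒ W
9: the only move is to 2(W), a W ⇒ L
10: can move to 5, which is L ⇒ W
7: can move to 9, which is L ⇒ W
8: can move to 9, which is L ⇒ W
6: can move to 4, which is L ⇒ W
3: can move to 5, which is L ⇒ W
1: can move to 9, which is L ⇒ W
The L vertices are 4, 5, 9; that is 3 in all.

3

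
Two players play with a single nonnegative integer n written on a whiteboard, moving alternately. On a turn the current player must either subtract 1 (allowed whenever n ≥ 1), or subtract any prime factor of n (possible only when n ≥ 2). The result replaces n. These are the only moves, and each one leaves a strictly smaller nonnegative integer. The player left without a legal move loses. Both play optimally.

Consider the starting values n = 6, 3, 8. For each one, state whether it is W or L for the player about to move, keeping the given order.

Positions with no move are L. A position that does have a move is losing for the player to move precisely when every available move leads to a winning position for the opponent. Fill in the labels:
n=0: no move → L
n=1: reaches L-position 0 → W
n=2: reaches L-position 0 → W
n=3: reaches L-position 0 → W
n=4: only reaches 2(W), 3(W), all W → L
n=5: reaches L-position 0 → W
n=6: reaches L-position 4 → W
n=7: reaches L-position 0 → W
n=8: only reaches 6(W), 7(W), all W → L

6: W, 3: W, 8: L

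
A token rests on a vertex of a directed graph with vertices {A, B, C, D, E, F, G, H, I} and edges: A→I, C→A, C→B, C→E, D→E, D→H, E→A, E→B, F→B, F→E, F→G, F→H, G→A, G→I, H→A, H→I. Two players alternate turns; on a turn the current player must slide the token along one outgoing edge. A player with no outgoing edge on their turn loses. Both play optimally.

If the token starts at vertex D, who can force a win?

Label each position W (a win for the player to move) or L (a loss). A position with no legal move is L; any other position is W exactly when some move reaches an L, and L when every move reaches a W.
Every edge goes from a vertex to one that appears earlier in the order B, I, A, E, C, H, G, D, F, so processing vertices in that order labels each vertex after all of its successors.
B: no outgoing edge → L
I: no outgoing edge → L
A: →I(L), so W
E: →B(L), so W
C: →B(L), so W
H: →I(L), so W
G: →I(L), so W
D: →H(W), E(W) — all W, so L
F: →B(L), so W
Every move from D reaches a W position, so the mover loses.

The second player wins.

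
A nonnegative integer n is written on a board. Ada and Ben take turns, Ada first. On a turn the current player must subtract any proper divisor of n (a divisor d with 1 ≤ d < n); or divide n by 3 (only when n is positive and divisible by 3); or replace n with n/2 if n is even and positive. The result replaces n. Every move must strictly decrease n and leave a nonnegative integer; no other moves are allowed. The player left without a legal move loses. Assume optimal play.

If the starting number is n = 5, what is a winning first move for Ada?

Move to 4.

Work bottom-up. With no move the player to move loses. Otherwise the position is W if at least one move leads to an L position for the opponent, and L if every move leads to a W.
n=0: no move → L
n=1: no move → L
n=2: W (go to 1, an L position)
n=3: W (go to 1, an L position)
n=4: L (options 2(W), 3(W) are all W)
n=5: W (go to 4, an L position)
From 5, the L positions reachable in one move are: 4.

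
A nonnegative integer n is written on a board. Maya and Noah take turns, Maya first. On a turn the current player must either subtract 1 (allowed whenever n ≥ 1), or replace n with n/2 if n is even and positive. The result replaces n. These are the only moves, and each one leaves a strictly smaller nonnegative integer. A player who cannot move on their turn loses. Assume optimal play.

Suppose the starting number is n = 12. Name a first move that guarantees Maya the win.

Move to 11.

Classify positions by backward induction: terminal positions (no move available) are L. From any other position, the mover wins iff some move reaches an L.
n=0: no move → L
n=1: →0(L), so W
n=2: →1(W) only, which is W, so L
n=3: →2(L), so W
n=4: →2(L), so W
n=5: →4(W) only, which is W, so L
n=6: →5(L), so W
n=7: →6(W) only, which is W, so L
n=8: →7(L), so W
n=9: →8(W) only, which is W, so L
n=10: →5(L), so W
n=11: →10(W) only, which is W, so L
n=12: →11(L), so W
From 12, the L positions reachable in one move are: 11.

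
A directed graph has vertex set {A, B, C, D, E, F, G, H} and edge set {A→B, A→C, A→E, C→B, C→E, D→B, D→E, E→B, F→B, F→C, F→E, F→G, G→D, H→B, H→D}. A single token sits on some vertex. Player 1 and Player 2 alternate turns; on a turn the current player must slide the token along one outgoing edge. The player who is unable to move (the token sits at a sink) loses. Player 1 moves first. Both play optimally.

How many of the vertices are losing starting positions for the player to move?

2

Use the standard recursion: the mover loses at a terminal position; elsewhere, the mover wins exactly when some move hands the opponent an L position.
Every edge goes from a vertex to one that appears earlier in the order B, E, D, C, A, G, H, F, so processing vertices in that order labels each vertex after all of its successors.
B: no outgoing edge → L
E: can move to B, which is L ⇒ W
D: can move to B, which is L ⇒ W
C: can move to B, which is L ⇒ W
A: can move to B, which is L ⇒ W
G: the only move is to D(W), a W ⇒ L
H: can move to B, which is L ⇒ W
F: can move to G, which is L ⇒ W
The L vertices are B, G; that is 2 in all.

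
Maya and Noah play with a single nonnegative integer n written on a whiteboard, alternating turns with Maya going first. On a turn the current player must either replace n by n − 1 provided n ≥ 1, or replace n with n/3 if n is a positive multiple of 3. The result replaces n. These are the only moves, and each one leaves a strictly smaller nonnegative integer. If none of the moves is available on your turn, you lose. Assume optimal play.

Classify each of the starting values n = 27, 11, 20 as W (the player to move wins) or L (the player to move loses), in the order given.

Classify positions by backward induction: terminal positions (no move available) are L. From any other position, the mover wins iff some move reaches an L.
n=0: no move → L
n=1: reaches L-position 0 → W
n=2: only reaches 1(W), which is W → L
n=3: reaches L-position 2 → W
n=4: only reaches 3(W), which is W → L
n=5: reaches L-position 4 → W
n=6: reaches L-position 2 → W
n=7: only reaches 6(W), which is W → L
n=8: reaches L-position 7 → W
n=9: only reaches 3(W), 8(W), all W → L
n=10: reaches L-position 9 → W
n=11: only reaches 10(W), which is W → L
n=12: reaches L-position 4 → W
n=13: only reaches 12(W), which is W → L
n=14: reaches L-position 13 → W
n=15: only reaches 5(W), 14(W), all W → L
n=16: reaches L-position 15 → W
n=17: only reaches 16(W), which is W → L
n=18: reaches L-position 17 → W
n=19: only reaches 18(W), which is W → L
n=20: reaches L-position 19 → W
n=21: reaches L-position 7 → W
n=22: only reaches 21(W), which is W → L
n=23: reaches L-position 22 → W
n=24: only reaches 8(W), 23(W), all W → L
n=25: reaches L-position 24 → W
n=26: only reaches 25(W), which is W → L
n=27: reaches L-position 9 → W

27: W, 11: L, 20: W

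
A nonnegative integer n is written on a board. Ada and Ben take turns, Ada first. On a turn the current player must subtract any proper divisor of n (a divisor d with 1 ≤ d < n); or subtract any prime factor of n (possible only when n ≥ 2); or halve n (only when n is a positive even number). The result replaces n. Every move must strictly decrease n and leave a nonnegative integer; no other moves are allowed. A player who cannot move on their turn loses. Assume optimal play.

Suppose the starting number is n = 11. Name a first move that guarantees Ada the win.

Move to 0.

Classify positions by backward induction: terminal positions (no move available) are L. From any other position, the mover wins iff some move reaches an L.
n=0: no move → L
n=1: no move → L
n=2: reaches L-position 0 → W
n=3: reaches L-position 0 → W
n=4: only reaches 2(W), 3(W), all W → L
n=5: reaches L-position 0 → W
n=6: reaches L-position 4 → W
n=7: reaches L-position 0 → W
n=8: reaches L-position 4 → W
n=9: only reaches 6(W), 8(W), all W → L
n=10: reaches L-position 9 → W
n=11: reaches L-position 0 → W
From 11, the L positions reachable in one move are: 0.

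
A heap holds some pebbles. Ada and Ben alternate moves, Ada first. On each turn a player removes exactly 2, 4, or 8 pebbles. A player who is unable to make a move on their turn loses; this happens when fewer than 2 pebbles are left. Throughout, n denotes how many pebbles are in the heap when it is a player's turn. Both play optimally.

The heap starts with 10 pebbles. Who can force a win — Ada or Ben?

Ada wins.

Label each position W (a win for the player to move) or L (a loss). A position with no legal move is L; any other position is W exactly when some move reaches an L, and L when every move reaches a W.
n=0: no move → L
n=1: no move → L
n=2: reaches L-position 0 → W
n=3: reaches L-position 1 → W
n=4: reaches L-position 0 → W
n=5: reaches L-position 1 → W
n=6: only reaches 4(W), 2(W), all W → L
n=7: only reaches 5(W), 3(W), all W → L
n=8: reaches L-position 6 → W
n=9: reaches L-position 7 → W
n=10: reaches L-position 6 → W
From 10 Ada can remove 4, leaving 6, reaching an L position.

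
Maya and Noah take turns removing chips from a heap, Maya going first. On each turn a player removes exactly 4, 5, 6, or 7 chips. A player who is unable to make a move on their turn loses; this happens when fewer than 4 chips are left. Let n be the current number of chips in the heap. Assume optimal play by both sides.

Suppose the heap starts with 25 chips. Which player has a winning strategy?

Classify positions by backward induction: terminal positions (no move available) are L. From any other position, the mover wins iff some move reaches an L.
n=0: no move → L
n=1: no move → L
n=2: no move → L
n=3: no move → L
n=4: reaches L-position 0 → W
n=5: reaches L-position 1 → W
n=6: reaches L-position 2 → W
n=7: reaches L-position 3 → W
n=8: reaches L-position 3 → W
n=9: reaches L-position 3 → W
n=10: reaches L-position 3 → W
n=11: only reaches 7(W), 6(W), 5(W), 4(W), all W → L
n=12: only reaches 8(W), 7(W), 6(W), 5(W), all W → L
n=13: only reaches 9(W), 8(W), 7(W), 6(W), all W → L
n=14: only reaches 10(W), 9(W), 8(W), 7(W), all W → L
n=15: reaches L-position 11 → W
n=16: reaches L-position 12 → W
n=17: reaches L-position 13 → W
n=18: reaches L-position 14 → W
n=19: reaches L-position 14 → W
n=20: reaches L-position 14 → W
n=21: reaches L-position 14 → W
n=22: only reaches 18(W), 17(W), 16(W), 15(W), all W → L
n=23: only reaches 19(W), 18(W), 17(W), 16(W), all W → L
n=24: only reaches 20(W), 19(W), 18(W), 17(W), all W → L
n=25: only reaches 21(W), 20(W), 19(W), 18(W), all W → L
Every move from 25 reaches a W position, so the mover loses.

Noah wins.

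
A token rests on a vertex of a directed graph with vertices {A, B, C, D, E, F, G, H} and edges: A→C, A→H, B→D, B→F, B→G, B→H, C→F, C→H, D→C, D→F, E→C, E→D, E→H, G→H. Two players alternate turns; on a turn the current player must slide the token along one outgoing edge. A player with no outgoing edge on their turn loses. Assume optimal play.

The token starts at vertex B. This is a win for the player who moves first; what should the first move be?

Move to F.

Work bottom-up. With no move the player to move loses. Otherwise the position is W if at least one move leads to an L position for the opponent, and L if every move leads to a W.
Every edge goes from a vertex to one that appears earlier in the order H, F, C, D, G, E, A, B, so processing vertices in that order labels each vertex after all of its successors.
H: no outgoing edge → L
F: no outgoing edge → L
C: can move to F, which is L ⇒ W
D: can move to F, which is L ⇒ W
G: can move to H, which is L ⇒ W
E: can move to H, which is L ⇒ W
A: can move to H, which is L ⇒ W
B: can move to F, which is L ⇒ W
From B, the L positions reachable in one move are: F, H. Any move reaching one of these is winning.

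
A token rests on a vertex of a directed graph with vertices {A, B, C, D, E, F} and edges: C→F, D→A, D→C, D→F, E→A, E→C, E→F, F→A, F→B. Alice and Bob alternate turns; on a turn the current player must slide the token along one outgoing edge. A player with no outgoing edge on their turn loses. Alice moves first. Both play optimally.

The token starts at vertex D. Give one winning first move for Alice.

Move to C.

Build the W/L table. Terminal = L. A non-terminal position is W if it has a move to some L; otherwise it is L.
Every edge goes from a vertex to one that appears earlier in the order A, B, F, C, D, E, so processing vertices in that order labels each vertex after all of its successors.
A: no outgoing edge → L
B: no outgoing edge → L
F: →B(L), so W
C: →F(W) only, which is W, so L
D: →C(L), so W
E: →C(L), so W
From D, the L positions reachable in one move are: C, A. Any move reaching one of these is winning.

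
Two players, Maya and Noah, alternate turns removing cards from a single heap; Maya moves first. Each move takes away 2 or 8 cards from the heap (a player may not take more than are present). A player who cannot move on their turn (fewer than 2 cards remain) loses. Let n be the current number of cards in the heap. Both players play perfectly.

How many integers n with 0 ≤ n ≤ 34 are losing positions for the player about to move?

Use the standard recursion: the mover loses at a terminal position; elsewhere, the mover wins exactly when some move hands the opponent an L position.
n=0: no move → L
n=1: no move → L
n=2: →0(L), so W
n=3: →1(L), so W
n=4: →2(W) only, which is W, so L
n=5: →3(W) only, which is W, so L
n=6: →4(L), so W
n=7: →5(L), so W
n=8: →0(L), so W
n=9: →1(L), so W
n=10: →8(W), 2(W) — all W, so L
n=11: →9(W), 3(W) — all W, so L
n=12: →10(L), so W
n=13: →11(L), so W
n=14: →12(W), 6(W) — all W, so L
n=15: →13(W), 7(W) — all W, so L
n=16: →14(L), so W
n=17: →15(L), so W
n=18: →10(L), so W
n=19: →11(L), so W
n=20: →18(W), 12(W) — all W, so L
n=21: →19(W), 13(W) — all W, so L
n=22: →20(L), so W
n=23: →21(L), so W
n=24: →22(W), 16(W) — all W, so L
n=25: →23(W), 17(W) — all W, so L
n=26: →24(L), so W
n=27: →25(L), so W
n=28: →20(L), so W
n=29: →21(L), so W
n=30: →28(W), 22(W) — all W, so L
n=31: →29(W), 23(W) — all W, so L
n=32: →30(L), so W
n=33: →31(L), so W
n=34: →32(W), 26(W) — all W, so L
L entries with 0 ≤ n ≤ 34: n = 0, 1, 4, 5, 10, 11, 14, 15, 20, 21, 24, 25, 30, 31, 34; that makes 15.

15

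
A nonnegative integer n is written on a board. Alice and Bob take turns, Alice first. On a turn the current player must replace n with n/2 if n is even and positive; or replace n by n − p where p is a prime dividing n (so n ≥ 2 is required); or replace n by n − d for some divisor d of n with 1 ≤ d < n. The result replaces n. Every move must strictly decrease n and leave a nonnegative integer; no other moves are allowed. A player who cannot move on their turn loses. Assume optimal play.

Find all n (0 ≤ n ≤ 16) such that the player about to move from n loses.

Classify positions by backward induction: terminal positions (no move available) are L. From any other position, the mover wins iff some move reaches an L.
n=0: no move → L
n=1: no move → L
n=2: can move to 0, which is L ⇒ W
n=3: can move to 0, which is L ⇒ W
n=4: moves to 2(W), 3(W); every one is W ⇒ L
n=5: can move to 0, which is L ⇒ W
n=6: can move to 4, which is L ⇒ W
n=7: can move to 0, which is L ⇒ W
n=8: can move to 4, which is L ⇒ W
n=9: moves to 6(W), 8(W); every one is W ⇒ L
n=10: can move to 9, which is L ⇒ W
n=11: can move to 0, which is L ⇒ W
n=12: can move to 9, which is L ⇒ W
n=13: can move to 0, which is L ⇒ W
n=14: moves to 7(W), 12(W), 13(W); every one is W ⇒ L
n=15: can move to 14, which is L ⇒ W
n=16: can move to 14, which is L ⇒ W
The losing starting values of n are exactly the entries labelled L in this table (5 of them).

0, 1, 4, 9, 14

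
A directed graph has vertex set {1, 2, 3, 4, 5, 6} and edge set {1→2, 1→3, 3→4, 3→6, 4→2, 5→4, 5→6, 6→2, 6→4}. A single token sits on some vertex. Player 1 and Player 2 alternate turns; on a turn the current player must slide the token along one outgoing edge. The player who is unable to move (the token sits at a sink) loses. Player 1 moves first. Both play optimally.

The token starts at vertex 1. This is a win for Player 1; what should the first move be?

Use the standard recursion: the mover loses at a terminal position; elsewhere, the mover wins exactly when some move hands the opponent an L position.
Every edge goes from a vertex to one that appears earlier in the order 2, 4, 6, 3, 1, 5, so processing vertices in that order labels each vertex after all of its successors.
2: no outgoing edge → L
4: can move to 2, which is L ⇒ W
6: can move to 2, which is L ⇒ W
3: moves to 6(W), 4(W); every one is W ⇒ L
1: can move to 3, which is L ⇒ W
5: moves to 6(W), 4(W); every one is W ⇒ L
From 1, the L positions reachable in one move are: 3, 2. Any move reaching one of these is winning.

Move to 3.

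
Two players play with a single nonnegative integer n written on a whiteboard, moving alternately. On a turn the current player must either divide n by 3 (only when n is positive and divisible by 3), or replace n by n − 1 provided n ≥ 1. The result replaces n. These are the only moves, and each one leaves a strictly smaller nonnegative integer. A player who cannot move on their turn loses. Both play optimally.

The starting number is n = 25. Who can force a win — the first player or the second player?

Work bottom-up. With no move the player to move loses. Otherwise the position is W if at least one move leads to an L position for the opponent, and L if every move leads to a W.
n=0: no move → L
n=1: →0(L), so W
n=2: →1(W) only, which is W, so L
n=3: →2(L), so W
n=4: →3(W) only, which is W, so L
n=5: →4(L), so W
n=6: →2(L), so W
n=7: →6(W) only, which is W, so L
n=8: →7(L), so W
n=9: →3(W), 8(W) — all W, so L
n=10: →9(L), so W
n=11: →10(W) only, which is W, so L
n=12: →4(L), so W
n=13: →12(W) only, which is W, so L
n=14: →13(L), so W
n=15: →5(W), 14(W) — all W, so L
n=16: →15(L), so W
n=17: →16(W) only, which is W, so L
n=18: →17(L), so W
n=19: →18(W) only, which is W, so L
n=20: →19(L), so W
n=21: →7(L), so W
n=22: →21(W) only, which is W, so L
n=23: →22(L), so W
n=24: →8(W), 23(W) — all W, so L
n=25: →24(L), so W
From 25 the player to move can move to 24, reaching an L position.

The first player wins.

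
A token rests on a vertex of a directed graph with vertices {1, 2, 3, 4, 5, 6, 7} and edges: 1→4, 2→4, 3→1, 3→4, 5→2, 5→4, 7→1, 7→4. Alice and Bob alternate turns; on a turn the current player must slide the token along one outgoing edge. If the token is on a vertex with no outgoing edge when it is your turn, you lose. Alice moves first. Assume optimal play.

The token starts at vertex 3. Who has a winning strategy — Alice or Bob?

Alice wins.

Positions with no move are L. A position that does have a move is losing for the player to move precisely when every available move leads to a winning position for the opponent. Fill in the labels:
Every edge goes from a vertex to one that appears earlier in the order 4, 6, 2, 1, 5, 7, 3, so processing vertices in that order labels each vertex after all of its successors.
4: no outgoing edge → L
6: no outgoing edge → L
2: W (go to 4, an L position)
1: W (go to 4, an L position)
5: W (go to 4, an L position)
7: W (go to 4, an L position)
3: W (go to 4, an L position)
The starting position 3 is W: Alice should move to 4, handing over an L position.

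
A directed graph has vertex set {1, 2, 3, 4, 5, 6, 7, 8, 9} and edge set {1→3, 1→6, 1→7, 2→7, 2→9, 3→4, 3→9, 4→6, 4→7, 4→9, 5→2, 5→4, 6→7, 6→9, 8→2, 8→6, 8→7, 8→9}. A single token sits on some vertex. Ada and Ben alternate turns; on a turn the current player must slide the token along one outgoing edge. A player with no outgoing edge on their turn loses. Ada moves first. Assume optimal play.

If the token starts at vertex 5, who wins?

Ben wins.

Work bottom-up. With no move the player to move loses. Otherwise the position is W if at least one move leads to an L position for the opponent, and L if every move leads to a W.
Every edge goes from a vertex to one that appears earlier in the order 9, 7, 6, 4, 3, 1, 2, 8, 5, so processing vertices in that order labels each vertex after all of its successors.
9: no outgoing edge → L
7: no outgoing edge → L
6: reaches L-position 7 → W
4: reaches L-position 7 → W
3: reaches L-position 9 → W
1: reaches L-position 7 → W
2: reaches L-position 7 → W
8: reaches L-position 7 → W
5: only reaches 2(W), 4(W), all W → L
The starting position 5 is L: whatever Ada does, the opponent receives a W position.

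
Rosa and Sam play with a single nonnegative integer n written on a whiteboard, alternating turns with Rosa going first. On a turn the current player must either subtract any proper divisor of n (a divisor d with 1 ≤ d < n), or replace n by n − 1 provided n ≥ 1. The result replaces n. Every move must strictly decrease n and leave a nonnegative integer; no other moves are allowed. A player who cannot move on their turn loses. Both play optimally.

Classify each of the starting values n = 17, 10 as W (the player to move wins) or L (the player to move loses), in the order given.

Work bottom-up. With no move the player to move loses. Otherwise the position is W if at least one move leads to an L position for the opponent, and L if every move leads to a W.
n=0: no move → L
n=1: →0(L), so W
n=2: →1(W) only, which is W, so L
n=3: →2(L), so W
n=4: →2(L), so W
n=5: →4(W) only, which is W, so L
n=6: →5(L), so W
n=7: →6(W) only, which is W, so L
n=8: →7(L), so W
n=9: →6(W), 8(W) — all W, so L
n=10: →5(L), so W
n=11: →10(W) only, which is W, so L
n=12: →9(L), so W
n=13: →12(W) only, which is W, so L
n=14: →7(L), so W
n=15: →10(W), 12(W), 14(W) — all W, so L
n=16: →15(L), so W
n=17: →16(W) only, which is W, so L

17: L, 10: W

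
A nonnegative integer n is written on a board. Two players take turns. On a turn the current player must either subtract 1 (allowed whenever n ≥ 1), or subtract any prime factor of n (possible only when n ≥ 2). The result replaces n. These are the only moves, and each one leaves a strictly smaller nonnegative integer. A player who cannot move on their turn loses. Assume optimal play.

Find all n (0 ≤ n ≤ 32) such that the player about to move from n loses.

0, 4, 8, 12, 16, 20, 24, 28, 32

Build the W/L table. Terminal = L. A non-terminal position is W if it has a move to some L; otherwise it is L.
n=0: no move → L
n=1: W (go to 0, an L position)
n=2: W (go to 0, an L position)
n=3: W (go to 0, an L position)
n=4: L (options 2(W), 3(W) are all W)
n=5: W (go to 0, an L position)
n=6: W (go to 4, an L position)
n=7: W (go to 0, an L position)
n=8: L (options 6(W), 7(W) are all W)
n=9: W (go to 8, an L position)
n=10: W (go to 8, an L position)
n=11: W (go to 0, an L position)
n=12: L (options 9(W), 10(W), 11(W) are all W)
n=13: W (go to 0, an L position)
n=14: W (go to 12, an L position)
n=15: W (go to 12, an L position)
n=16: L (options 14(W), 15(W) are all W)
n=17: W (go to 0, an L position)
n=18: W (go to 16, an L position)
n=19: W (go to 0, an L position)
n=20: L (options 15(W), 18(W), 19(W) are all W)
n=21: W (go to 20, an L position)
n=22: W (go to 20, an L position)
n=23: W (go to 0, an L position)
n=24: L (options 21(W), 22(W), 23(W) are all W)
n=25: W (go to 20, an L position)
n=26: W (go to 24, an L position)
n=27: W (go to 24, an L position)
n=28: L (options 21(W), 26(W), 27(W) are all W)
n=29: W (go to 0, an L position)
n=30: W (go to 28, an L position)
n=31: W (go to 0, an L position)
n=32: L (options 30(W), 31(W) are all W)
Reading off the rows marked L gives the requested list; there are 9 such values of n.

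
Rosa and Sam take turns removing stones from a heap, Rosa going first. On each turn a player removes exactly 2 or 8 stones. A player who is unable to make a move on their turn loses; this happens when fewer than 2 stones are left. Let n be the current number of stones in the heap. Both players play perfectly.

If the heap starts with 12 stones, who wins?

Rosa wins.

Label each position W (a win for the player to move) or L (a loss). A position with no legal move is L; any other position is W exactly when some move reaches an L, and L when every move reaches a W.
n=0: no move → L
n=1: no move → L
n=2: can move to 0, which is L ⇒ W
n=3: can move to 1, which is L ⇒ W
n=4: the only move is to 2(W), a W ⇒ L
n=5: the only move is to 3(W), a W ⇒ L
n=6: can move to 4, which is L ⇒ W
n=7: can move to 5, which is L ⇒ W
n=8: can move to 0, which is L ⇒ W
n=9: can move to 1, which is L ⇒ W
n=10: moves to 8(W), 2(W); every one is W ⇒ L
n=11: moves to 9(W), 3(W); every one is W ⇒ L
n=12: can move to 10, which is L ⇒ W
From 12 Rosa can remove 2, leaving 10, reaching an L position.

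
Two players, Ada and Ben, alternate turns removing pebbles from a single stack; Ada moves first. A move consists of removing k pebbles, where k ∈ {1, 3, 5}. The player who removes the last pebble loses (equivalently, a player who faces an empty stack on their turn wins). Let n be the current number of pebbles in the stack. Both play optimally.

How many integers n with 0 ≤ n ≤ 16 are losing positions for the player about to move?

8

Label each position W (a win for the player to move) or L (a loss). A position with no legal move is W; any other position is W exactly when some move reaches an L, and L when every move reaches a W.
n=0: no move; the opponent has just taken the last pebble and therefore loses → W
n=1: the only move is to 0(W), a W ⇒ L
n=2: can move to 1, which is L ⇒ W
n=3: moves to 2(W), 0(W); every one is W ⇒ L
n=4: can move to 3, which is L ⇒ W
n=5: moves to 4(W), 2(W), 0(W); every one is W ⇒ L
n=6: can move to 5, which is L ⇒ W
n=7: moves to 6(W), 4(W), 2(W); every one is W ⇒ L
n=8: can move to 7, which is L ⇒ W
n=9: moves to 8(W), 6(W), 4(W); every one is W ⇒ L
n=10: can move to 9, which is L ⇒ W
n=11: moves to 10(W), 8(W), 6(W); every one is W ⇒ L
n=12: can move to 11, which is L ⇒ W
n=13: moves to 12(W), 10(W), 8(W); every one is W ⇒ L
n=14: can move to 13, which is L ⇒ W
n=15: moves to 14(W), 12(W), 10(W); every one is W ⇒ L
n=16: can move to 15, which is L ⇒ W
L entries with 0 ≤ n ≤ 16: n = 1, 3, 5, 7, 9, 11, 13, 15; that makes 8.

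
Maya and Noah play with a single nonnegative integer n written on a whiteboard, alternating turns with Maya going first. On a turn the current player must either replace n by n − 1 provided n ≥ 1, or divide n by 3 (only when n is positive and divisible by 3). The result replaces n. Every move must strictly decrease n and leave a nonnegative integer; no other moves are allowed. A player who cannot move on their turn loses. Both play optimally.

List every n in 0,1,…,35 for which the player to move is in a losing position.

0, 2, 4, 7, 9, 11, 13, 15, 17, 19, 22, 24, 26, 28, 30, 32, 34

Use the standard recursion: the mover loses at a terminal position; elsewhere, the mover wins exactly when some move hands the opponent an L position.
n=0: no move → L
n=1: can move to 0, which is L ⇒ W
n=2: the only move is to 1(W), a W ⇒ L
n=3: can move to 2, which is L ⇒ W
n=4: the only move is to 3(W), a W ⇒ L
n=5: can move to 4, which is L ⇒ W
n=6: can move to 2, which is L ⇒ W
n=7: the only move is to 6(W), a W ⇒ L
n=8: can move to 7, which is L ⇒ W
n=9: moves to 3(W), 8(W); every one is W ⇒ L
n=10: can move to 9, which is L ⇒ W
n=11: the only move is to 10(W), a W ⇒ L
n=12: can move to 4, which is L ⇒ W
n=13: the only move is to 12(W), a W ⇒ L
n=14: can move to 13, which is L ⇒ W
n=15: moves to 5(W), 14(W); every one is W ⇒ L
n=16: can move to 15, which is L ⇒ W
n=17: the only move is to 16(W), a W ⇒ L
n=18: can move to 17, which is L ⇒ W
n=19: the only move is to 18(W), a W ⇒ L
n=20: can move to 19, which is L ⇒ W
n=21: can move to 7, which is L ⇒ W
n=22: the only move is to 21(W), a W ⇒ L
n=23: can move to 22, which is L ⇒ W
n=24: moves to 8(W), 23(W); every one is W ⇒ L
n=25: can move to 24, which is L ⇒ W
n=26: the only move is to 25(W), a W ⇒ L
n=27: can move to 9, which is L ⇒ W
n=28: the only move is to 27(W), a W ⇒ L
n=29: can move to 28, which is L ⇒ W
n=30: moves to 10(W), 29(W); every one is W ⇒ L
n=31: can move to 30, which is L ⇒ W
n=32: the only move is to 31(W), a W ⇒ L
n=33: can move to 11, which is L ⇒ W
n=34: the only move is to 33(W), a W ⇒ L
n=35: can move to 34, which is L ⇒ W
Reading off the rows marked L gives the requested list; there are 17 such values of n.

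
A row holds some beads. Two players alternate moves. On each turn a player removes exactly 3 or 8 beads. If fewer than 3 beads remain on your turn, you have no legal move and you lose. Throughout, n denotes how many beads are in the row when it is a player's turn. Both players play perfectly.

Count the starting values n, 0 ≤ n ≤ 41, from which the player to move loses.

Build the W/L table. Terminal = L. A non-terminal position is W if it has a move to some L; otherwise it is L.
n=0: no move → L
n=1: no move → L
n=2: no move → L
n=3: can move to 0, which is L ⇒ W
n=4: can move to 1, which is L ⇒ W
n=5: can move to 2, which is L ⇒ W
n=6: the only move is to 3(W), a W ⇒ L
n=7: the only move is to 4(W), a W ⇒ L
n=8: can move to 0, which is L ⇒ W
n=9: can move to 6, which is L ⇒ W
n=10: can move to 7, which is L ⇒ W
n=11: moves to 8(W), 3(W); every one is W ⇒ L
n=12: moves to 9(W), 4(W); every one is W ⇒ L
n=13: moves to 10(W), 5(W); every one is W ⇒ L
n=14: can move to 11, which is L ⇒ W
n=15: can move to 12, which is L ⇒ W
n=16: can move to 13, which is L ⇒ W
n=17: moves to 14(W), 9(W); every one is W ⇒ L
n=18: moves to 15(W), 10(W); every one is W ⇒ L
n=19: can move to 11, which is L ⇒ W
n=20: can move to 17, which is L ⇒ W
n=21: can move to 18, which is L ⇒ W
n=22: moves to 19(W), 14(W); every one is W ⇒ L
n=23: moves to 20(W), 15(W); every one is W ⇒ L
n=24: moves to 21(W), 16(W); every one is W ⇒ L
n=25: can move to 22, which is L ⇒ W
n=26: can move to 23, which is L ⇒ W
n=27: can move to 24, which is L ⇒ W
n=28: moves to 25(W), 20(W); every one is W ⇒ L
n=29: moves to 26(W), 21(W); every one is W ⇒ L
n=30: can move to 22, which is L ⇒ W
n=31: can move to 28, which is L ⇒ W
n=32: can move to 29, which is L ⇒ W
n=33: moves to 30(W), 25(W); every one is W ⇒ L
n=34: moves to 31(W), 26(W); every one is W ⇒ L
n=35: moves to 32(W), 27(W); every one is W ⇒ L
n=36: can move to 33, which is L ⇒ W
n=37: can move to 34, which is L ⇒ W
n=38: can move to 35, which is L ⇒ W
n=39: moves to 36(W), 31(W); every one is W ⇒ L
n=40: moves to 37(W), 32(W); every one is W ⇒ L
n=41: can move to 33, which is L ⇒ W
L entries with 0 ≤ n ≤ 41: n = 0, 1, 2, 6, 7, 11, 12, 13, 17, 18, 22, 23, 24, 28, 29, 33, 34, 35, 39, 40; that makes 20.

20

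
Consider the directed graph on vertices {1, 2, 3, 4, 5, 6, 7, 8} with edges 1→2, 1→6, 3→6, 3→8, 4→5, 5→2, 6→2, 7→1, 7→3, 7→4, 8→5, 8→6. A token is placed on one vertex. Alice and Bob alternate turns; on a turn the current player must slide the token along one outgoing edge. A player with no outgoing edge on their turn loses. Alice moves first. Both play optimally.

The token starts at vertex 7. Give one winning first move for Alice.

Use the standard recursion: the mover loses at a terminal position; elsewhere, the mover wins exactly when some move hands the opponent an L position.
Every edge goes from a vertex to one that appears earlier in the order 2, 5, 4, 6, 8, 3, 1, 7, so processing vertices in that order labels each vertex after all of its successors.
2: no outgoing edge → L
5: reaches L-position 2 → W
4: only reaches 5(W), which is W → L
6: reaches L-position 2 → W
8: only reaches 6(W), 5(W), all W → L
3: reaches L-position 8 → W
1: reaches L-position 2 → W
7: reaches L-position 4 → W
From 7, the L positions reachable in one move are: 4.

Move to 4.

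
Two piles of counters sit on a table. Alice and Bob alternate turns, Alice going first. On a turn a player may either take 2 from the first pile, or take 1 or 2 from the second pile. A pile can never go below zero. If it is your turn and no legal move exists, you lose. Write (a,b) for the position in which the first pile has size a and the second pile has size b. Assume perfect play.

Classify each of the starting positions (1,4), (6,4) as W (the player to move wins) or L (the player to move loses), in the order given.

Work bottom-up. With no move the player to move loses. Otherwise the position is W if at least one move leads to an L position for the opponent, and L if every move leads to a W.
No move ever increases a pile, so every position that can arise here has a ≤ 6 and b ≤ 4; it is enough to label the cells with 0 ≤ a ≤ 6 and 0 ≤ b ≤ 4.
Every move lowers a or b (never raises either), so fill the grid row by row in increasing a, and left to right within a row: each cell's successors are then already labelled.
      b=0  b=1  b=2  b=3  b=4
a=0:    L    W    W    L    W
a=1:    L    W    W    L    W
a=2:    W    L    W    W    L
a=3:    W    L    W    W    L
a=4:    L    W    W    L    W
a=5:    L    W    W    L    W
a=6:    W    L    W    W    L
Cells with no legal move (terminal, hence L): (0,0), (1,0).
The remaining L cells, each justified by listing all of its moves:
(0,3): moves to (0,2)(W), (0,1)(W); every one is W ⇒ L
(1,3): moves to (1,2)(W), (1,1)(W); every one is W ⇒ L
(2,1): moves to (0,1)(W), (2,0)(W); every one is W ⇒ L
(2,4): moves to (0,4)(W), (2,3)(W), (2,2)(W); every one is W ⇒ L
(3,1): moves to (1,1)(W), (3,0)(W); every one is W ⇒ L
(3,4): moves to (1,4)(W), (3,3)(W), (3,2)(W); every one is W ⇒ L
(4,0): the only move is to (2,0)(W), a W ⇒ L
(4,3): moves to (2,3)(W), (4,2)(W), (4,1)(W); every one is W ⇒ L
(5,0): the only move is to (3,0)(W), a W ⇒ L
(5,3): moves to (3,3)(W), (5,2)(W), (5,1)(W); every one is W ⇒ L
(6,1): moves to (4,1)(W), (6,0)(W); every one is W ⇒ L
(6,4): moves to (4,4)(W), (6,3)(W), (6,2)(W); every one is W ⇒ L
Every other cell has at least one move into one of the L cells above, so it is W.
(1,4): the move to (1,3) reaches an L cell, so W
(6,4): one of the L cells justified above, so L

(1,4): W, (6,4): L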